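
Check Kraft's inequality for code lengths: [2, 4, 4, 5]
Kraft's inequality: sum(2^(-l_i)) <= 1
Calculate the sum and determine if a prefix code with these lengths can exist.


Sum = 2^(-2) + 2^(-4) + 2^(-4) + 2^(-5)
    = 0.25 + 0.0625 + 0.0625 + 0.03125
    = 13/32 = 0.40625
Since 0.40625 <= 1, Kraft's inequality IS satisfied.
A prefix code with these lengths CAN exist.

Kraft sum = 0.40625. Satisfied.


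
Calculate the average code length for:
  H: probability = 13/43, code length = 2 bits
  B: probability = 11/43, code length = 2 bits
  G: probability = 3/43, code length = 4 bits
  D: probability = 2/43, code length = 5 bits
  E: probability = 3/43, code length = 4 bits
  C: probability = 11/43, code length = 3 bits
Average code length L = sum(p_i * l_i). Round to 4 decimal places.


Weighted contributions p_i * l_i:
  H: (13/43) * 2 = 26/43
  B: (11/43) * 2 = 22/43
  G: (3/43) * 4 = 12/43
  D: (2/43) * 5 = 10/43
  E: (3/43) * 4 = 12/43
  C: (11/43) * 3 = 33/43
Sum = (26 + 22 + 12 + 10 + 12 + 33)/43 = 115/43

L = 115/43 = 2.6744 bits/symbol


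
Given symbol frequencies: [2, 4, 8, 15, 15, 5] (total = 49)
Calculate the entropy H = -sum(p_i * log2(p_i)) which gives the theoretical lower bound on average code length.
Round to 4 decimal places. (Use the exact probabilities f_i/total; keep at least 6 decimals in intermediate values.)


Per-symbol terms -p_i * log2(p_i) with p_i = f_i/49:
  p = 2/49 = 0.040816: log2(p) = -4.614710, -p*log2(p) = 0.188356
  p = 4/49 = 0.081633: log2(p) = -3.614710, -p*log2(p) = 0.295078
  p = 8/49 = 0.163265: log2(p) = -2.614710, -p*log2(p) = 0.426891
  p = 15/49 = 0.306122: log2(p) = -1.707819, -p*log2(p) = 0.522802
  p = 15/49 = 0.306122: log2(p) = -1.707819, -p*log2(p) = 0.522802
  p = 5/49 = 0.102041: log2(p) = -3.292782, -p*log2(p) = 0.335998
H = 0.188356 + 0.295078 + 0.426891 + 0.522802 + 0.522802 + 0.335998 = 2.291927

H = 2.2919 bits/symbol


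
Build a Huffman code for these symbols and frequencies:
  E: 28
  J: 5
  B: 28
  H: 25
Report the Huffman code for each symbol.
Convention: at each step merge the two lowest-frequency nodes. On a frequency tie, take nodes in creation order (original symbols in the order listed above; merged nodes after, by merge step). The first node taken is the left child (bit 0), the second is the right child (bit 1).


Huffman tree construction:
Step 1: Merge J(5) + H(25) = 30
Step 2: Merge E(28) + B(28) = 56
Step 3: Merge (J+H)(30) + (E+B)(56) = 86
Read each symbol's code off the tree from the root (left child = 0, right child = 1).

Codes:
  E: 10 (length 2)
  J: 00 (length 2)
  B: 11 (length 2)
  H: 01 (length 2)
Average code length: 172/86 = 2.0000 bits/symbol


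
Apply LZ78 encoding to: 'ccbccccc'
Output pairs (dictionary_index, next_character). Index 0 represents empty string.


LZ78 encoding steps:
Dictionary: {0: ''}
Step 1: w='' (idx 0), next='c' -> output (0, 'c'), add 'c' as idx 1
Step 2: w='c' (idx 1), next='b' -> output (1, 'b'), add 'cb' as idx 2
Step 3: w='c' (idx 1), next='c' -> output (1, 'c'), add 'cc' as idx 3
Step 4: w='cc' (idx 3), next='c' -> output (3, 'c'), add 'ccc' as idx 4


Encoded: [(0, 'c'), (1, 'b'), (1, 'c'), (3, 'c')]


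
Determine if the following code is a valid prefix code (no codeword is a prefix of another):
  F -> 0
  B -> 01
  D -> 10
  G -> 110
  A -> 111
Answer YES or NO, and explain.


Checking each pair (does one codeword prefix another?):
  F='0' vs B='01': prefix -- VIOLATION

NO -- this is NOT a valid prefix code. F (0) is a prefix of B (01).


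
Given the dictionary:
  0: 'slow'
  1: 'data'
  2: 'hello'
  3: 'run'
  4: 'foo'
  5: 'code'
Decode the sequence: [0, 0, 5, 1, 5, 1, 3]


Look up each index in the dictionary:
  0 -> 'slow'
  0 -> 'slow'
  5 -> 'code'
  1 -> 'data'
  5 -> 'code'
  1 -> 'data'
  3 -> 'run'

Decoded: "slow slow code data code data run"


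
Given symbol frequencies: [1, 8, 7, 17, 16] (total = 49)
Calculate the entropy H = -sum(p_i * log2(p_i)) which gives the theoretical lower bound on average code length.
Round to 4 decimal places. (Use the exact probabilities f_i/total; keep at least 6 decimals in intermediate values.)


Per-symbol terms -p_i * log2(p_i) with p_i = f_i/49:
  p = 1/49 = 0.020408: log2(p) = -5.614710, -p*log2(p) = 0.114586
  p = 8/49 = 0.163265: log2(p) = -2.614710, -p*log2(p) = 0.426891
  p = 7/49 = 0.142857: log2(p) = -2.807355, -p*log2(p) = 0.401051
  p = 17/49 = 0.346939: log2(p) = -1.527247, -p*log2(p) = 0.529861
  p = 16/49 = 0.326531: log2(p) = -1.614710, -p*log2(p) = 0.527252
H = 0.114586 + 0.426891 + 0.401051 + 0.529861 + 0.527252 = 1.999641

H = 1.9996 bits/symbol


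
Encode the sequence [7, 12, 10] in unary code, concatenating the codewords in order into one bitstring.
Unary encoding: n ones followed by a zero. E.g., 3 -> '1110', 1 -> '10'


Encode each number as n ones followed by a terminating 0:
  7 -> 11111110 (8 bits)
  12 -> 1111111111110 (13 bits)
  10 -> 11111111110 (11 bits)
Total length = 8 + 13 + 11 = 32 bits.

Unary([7, 12, 10]) = 11111110111111111111011111111110 (32 bits)


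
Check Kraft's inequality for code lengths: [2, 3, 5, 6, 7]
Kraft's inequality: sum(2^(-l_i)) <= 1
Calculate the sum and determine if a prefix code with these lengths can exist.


Sum = 2^(-2) + 2^(-3) + 2^(-5) + 2^(-6) + 2^(-7)
    = 0.25 + 0.125 + 0.03125 + 0.015625 + 0.0078125
    = 55/128 = 0.4296875
Since 0.4296875 <= 1, Kraft's inequality IS satisfied.
A prefix code with these lengths CAN exist.

Kraft sum = 0.4296875. Satisfied.


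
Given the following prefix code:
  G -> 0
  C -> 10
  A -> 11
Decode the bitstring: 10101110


Decoding step by step:
Bits 10 -> C
Bits 10 -> C
Bits 11 -> A
Bits 10 -> C


Decoded message: CCAC


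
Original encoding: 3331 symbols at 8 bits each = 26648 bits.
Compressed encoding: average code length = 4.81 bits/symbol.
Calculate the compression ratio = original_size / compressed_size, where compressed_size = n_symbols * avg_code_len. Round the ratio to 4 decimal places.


original_size = n_symbols * orig_bits = 3331 * 8 = 26648 bits
compressed_size = n_symbols * avg_code_len = 3331 * 4.81 = 16022.11 bits
ratio = original_size / compressed_size = 26648 / 16022.11 = 1.6632

Compression ratio = 1.6632


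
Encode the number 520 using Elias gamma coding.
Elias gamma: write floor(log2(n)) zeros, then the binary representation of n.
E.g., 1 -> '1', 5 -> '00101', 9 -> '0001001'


num_bits = floor(log2(520)) + 1 = 10
leading_zeros = num_bits - 1 = 9
binary(520) = 1000001000

Elias gamma(520) = '000000000' + '1000001000' = 0000000001000001000 (19 bits)


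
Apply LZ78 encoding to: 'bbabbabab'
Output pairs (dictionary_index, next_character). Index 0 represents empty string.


LZ78 encoding steps:
Dictionary: {0: ''}
Step 1: w='' (idx 0), next='b' -> output (0, 'b'), add 'b' as idx 1
Step 2: w='b' (idx 1), next='a' -> output (1, 'a'), add 'ba' as idx 2
Step 3: w='b' (idx 1), next='b' -> output (1, 'b'), add 'bb' as idx 3
Step 4: w='' (idx 0), next='a' -> output (0, 'a'), add 'a' as idx 4
Step 5: w='ba' (idx 2), next='b' -> output (2, 'b'), add 'bab' as idx 5


Encoded: [(0, 'b'), (1, 'a'), (1, 'b'), (0, 'a'), (2, 'b')]


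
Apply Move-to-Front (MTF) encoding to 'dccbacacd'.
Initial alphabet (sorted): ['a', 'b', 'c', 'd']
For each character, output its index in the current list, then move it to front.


MTF encoding:
'd': index 3 in ['a', 'b', 'c', 'd'] -> ['d', 'a', 'b', 'c']
'c': index 3 in ['d', 'a', 'b', 'c'] -> ['c', 'd', 'a', 'b']
'c': index 0 in ['c', 'd', 'a', 'b'] -> ['c', 'd', 'a', 'b']
'b': index 3 in ['c', 'd', 'a', 'b'] -> ['b', 'c', 'd', 'a']
'a': index 3 in ['b', 'c', 'd', 'a'] -> ['a', 'b', 'c', 'd']
'c': index 2 in ['a', 'b', 'c', 'd'] -> ['c', 'a', 'b', 'd']
'a': index 1 in ['c', 'a', 'b', 'd'] -> ['a', 'c', 'b', 'd']
'c': index 1 in ['a', 'c', 'b', 'd'] -> ['c', 'a', 'b', 'd']
'd': index 3 in ['c', 'a', 'b', 'd'] -> ['d', 'c', 'a', 'b']


Output: [3, 3, 0, 3, 3, 2, 1, 1, 3]


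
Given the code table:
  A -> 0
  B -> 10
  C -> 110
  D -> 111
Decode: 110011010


Decoding:
110 -> C
0 -> A
110 -> C
10 -> B


Result: CACB


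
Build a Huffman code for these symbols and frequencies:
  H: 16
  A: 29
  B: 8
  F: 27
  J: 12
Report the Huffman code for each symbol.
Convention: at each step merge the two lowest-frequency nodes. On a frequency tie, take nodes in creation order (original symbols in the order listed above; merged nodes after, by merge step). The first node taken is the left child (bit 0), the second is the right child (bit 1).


Huffman tree construction:
Step 1: Merge B(8) + J(12) = 20
Step 2: Merge H(16) + (B+J)(20) = 36
Step 3: Merge F(27) + A(29) = 56
Step 4: Merge (H+(B+J))(36) + (F+A)(56) = 92
Read each symbol's code off the tree from the root (left child = 0, right child = 1).

Codes:
  H: 00 (length 2)
  A: 11 (length 2)
  B: 010 (length 3)
  F: 10 (length 2)
  J: 011 (length 3)
Average code length: 204/92 = 2.2174 bits/symbol


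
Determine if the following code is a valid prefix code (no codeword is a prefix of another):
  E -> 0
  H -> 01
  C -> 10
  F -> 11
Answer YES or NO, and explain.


Checking each pair (does one codeword prefix another?):
  E='0' vs H='01': prefix -- VIOLATION

NO -- this is NOT a valid prefix code. E (0) is a prefix of H (01).


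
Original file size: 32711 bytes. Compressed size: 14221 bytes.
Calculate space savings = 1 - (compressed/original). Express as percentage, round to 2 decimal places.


ratio = compressed/original = 14221/32711 = 0.434747
savings = 1 - ratio = 1 - 0.434747 = 0.565253
as a percentage: 0.565253 * 100 = 56.53%

Space savings = 1 - 14221/32711 = 56.53%


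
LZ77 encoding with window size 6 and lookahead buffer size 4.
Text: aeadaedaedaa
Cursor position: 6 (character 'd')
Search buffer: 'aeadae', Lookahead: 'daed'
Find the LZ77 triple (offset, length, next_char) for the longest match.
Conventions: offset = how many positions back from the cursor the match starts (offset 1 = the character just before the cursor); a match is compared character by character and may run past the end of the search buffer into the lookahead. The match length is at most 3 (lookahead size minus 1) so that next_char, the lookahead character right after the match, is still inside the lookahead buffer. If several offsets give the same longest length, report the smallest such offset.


Try each offset into the search buffer:
  offset=1 (pos 5, char 'e'): match length 0
  offset=2 (pos 4, char 'a'): match length 0
  offset=3 (pos 3, char 'd'): match length 3
  offset=4 (pos 2, char 'a'): match length 0
  offset=5 (pos 1, char 'e'): match length 0
  offset=6 (pos 0, char 'a'): match length 0
Longest match has length 3 at offset 3.
next_char = character at position 6 + 3 = 9 -> 'd'

Best match: offset=3, length=3 (matching 'dae' starting at position 3)
LZ77 triple: (3, 3, 'd')


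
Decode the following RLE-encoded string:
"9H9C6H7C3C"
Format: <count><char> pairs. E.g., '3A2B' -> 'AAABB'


Expanding each <count><char> pair:
  9H -> 'HHHHHHHHH'
  9C -> 'CCCCCCCCC'
  6H -> 'HHHHHH'
  7C -> 'CCCCCCC'
  3C -> 'CCC'

Decoded = HHHHHHHHHCCCCCCCCCHHHHHHCCCCCCCCCC


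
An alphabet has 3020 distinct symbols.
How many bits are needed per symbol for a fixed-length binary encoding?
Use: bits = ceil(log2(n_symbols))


log2(3020) = 11.5603
Bracket: 2^11 = 2048 < 3020 <= 2^12 = 4096
So ceil(log2(3020)) = 12

bits = ceil(log2(3020)) = ceil(11.5603) = 12 bits


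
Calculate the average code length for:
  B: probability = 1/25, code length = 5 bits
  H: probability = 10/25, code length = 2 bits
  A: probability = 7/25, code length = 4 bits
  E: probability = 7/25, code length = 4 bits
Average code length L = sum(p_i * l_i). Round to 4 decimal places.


Weighted contributions p_i * l_i:
  B: (1/25) * 5 = 5/25
  H: (10/25) * 2 = 20/25
  A: (7/25) * 4 = 28/25
  E: (7/25) * 4 = 28/25
Sum = (5 + 20 + 28 + 28)/25 = 81/25

L = 81/25 = 3.2400 bits/symbol


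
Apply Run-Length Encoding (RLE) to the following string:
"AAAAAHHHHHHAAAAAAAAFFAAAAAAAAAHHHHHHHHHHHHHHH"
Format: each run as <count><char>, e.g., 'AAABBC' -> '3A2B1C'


Scanning runs left to right:
  i=0: run of 'A' x 5 -> '5A'
  i=5: run of 'H' x 6 -> '6H'
  i=11: run of 'A' x 8 -> '8A'
  i=19: run of 'F' x 2 -> '2F'
  i=21: run of 'A' x 9 -> '9A'
  i=30: run of 'H' x 15 -> '15H'

RLE = 5A6H8A2F9A15H


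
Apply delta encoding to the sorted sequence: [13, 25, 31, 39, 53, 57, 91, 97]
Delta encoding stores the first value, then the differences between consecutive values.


First value: 13
Deltas:
  25 - 13 = 12
  31 - 25 = 6
  39 - 31 = 8
  53 - 39 = 14
  57 - 53 = 4
  91 - 57 = 34
  97 - 91 = 6


Delta encoded: [13, 12, 6, 8, 14, 4, 34, 6]


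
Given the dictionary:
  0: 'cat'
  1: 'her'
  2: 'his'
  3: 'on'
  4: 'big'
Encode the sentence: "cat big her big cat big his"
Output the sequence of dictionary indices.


Look up each word in the dictionary:
  'cat' -> 0
  'big' -> 4
  'her' -> 1
  'big' -> 4
  'cat' -> 0
  'big' -> 4
  'his' -> 2

Encoded: [0, 4, 1, 4, 0, 4, 2]


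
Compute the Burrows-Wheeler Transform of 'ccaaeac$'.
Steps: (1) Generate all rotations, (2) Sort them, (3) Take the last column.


Rotations (sorted):
  0: $ccaaeac -> last char: c
  1: aaeac$cc -> last char: c
  2: ac$ccaae -> last char: e
  3: aeac$cca -> last char: a
  4: c$ccaaea -> last char: a
  5: caaeac$c -> last char: c
  6: ccaaeac$ -> last char: $
  7: eac$ccaa -> last char: a


BWT = cceaac$a


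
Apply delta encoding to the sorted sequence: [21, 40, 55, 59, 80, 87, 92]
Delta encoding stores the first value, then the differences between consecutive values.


First value: 21
Deltas:
  40 - 21 = 19
  55 - 40 = 15
  59 - 55 = 4
  80 - 59 = 21
  87 - 80 = 7
  92 - 87 = 5


Delta encoded: [21, 19, 15, 4, 21, 7, 5]


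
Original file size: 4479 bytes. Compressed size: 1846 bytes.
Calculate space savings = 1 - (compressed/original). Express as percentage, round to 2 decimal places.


ratio = compressed/original = 1846/4479 = 0.412146
savings = 1 - ratio = 1 - 0.412146 = 0.587854
as a percentage: 0.587854 * 100 = 58.79%

Space savings = 1 - 1846/4479 = 58.79%


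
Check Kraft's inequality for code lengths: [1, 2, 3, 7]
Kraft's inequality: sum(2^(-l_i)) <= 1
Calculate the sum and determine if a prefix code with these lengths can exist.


Sum = 2^(-1) + 2^(-2) + 2^(-3) + 2^(-7)
    = 0.5 + 0.25 + 0.125 + 0.0078125
    = 113/128 = 0.8828125
Since 0.8828125 <= 1, Kraft's inequality IS satisfied.
A prefix code with these lengths CAN exist.

Kraft sum = 0.8828125. Satisfied.


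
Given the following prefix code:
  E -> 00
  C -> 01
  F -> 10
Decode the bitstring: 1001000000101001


Decoding step by step:
Bits 10 -> F
Bits 01 -> C
Bits 00 -> E
Bits 00 -> E
Bits 00 -> E
Bits 10 -> F
Bits 10 -> F
Bits 01 -> C


Decoded message: FCEEEFFC


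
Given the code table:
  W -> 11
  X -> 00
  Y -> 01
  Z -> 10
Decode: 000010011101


Decoding:
00 -> X
00 -> X
10 -> Z
01 -> Y
11 -> W
01 -> Y


Result: XXZYWY


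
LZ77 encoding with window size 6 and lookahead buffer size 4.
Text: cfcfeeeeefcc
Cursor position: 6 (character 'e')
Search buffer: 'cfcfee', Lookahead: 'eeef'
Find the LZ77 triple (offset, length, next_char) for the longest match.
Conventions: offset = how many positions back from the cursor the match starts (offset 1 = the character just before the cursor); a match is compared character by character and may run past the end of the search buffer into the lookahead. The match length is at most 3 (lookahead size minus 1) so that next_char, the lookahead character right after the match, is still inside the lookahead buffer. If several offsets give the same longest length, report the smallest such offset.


Try each offset into the search buffer:
  offset=1 (pos 5, char 'e'): match length 3
  offset=2 (pos 4, char 'e'): match length 3
  offset=3 (pos 3, char 'f'): match length 0
  offset=4 (pos 2, char 'c'): match length 0
  offset=5 (pos 1, char 'f'): match length 0
  offset=6 (pos 0, char 'c'): match length 0
Longest match has length 3, found at offsets 1, 2; take the smallest, offset 1.
next_char = character at position 6 + 3 = 9 -> 'f'

Best match: offset=1, length=3 (matching 'eee' starting at position 5)
LZ77 triple: (1, 3, 'f')


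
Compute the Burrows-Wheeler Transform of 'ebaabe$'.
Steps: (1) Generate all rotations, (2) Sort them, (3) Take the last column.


Rotations (sorted):
  0: $ebaabe -> last char: e
  1: aabe$eb -> last char: b
  2: abe$eba -> last char: a
  3: baabe$e -> last char: e
  4: be$ebaa -> last char: a
  5: e$ebaab -> last char: b
  6: ebaabe$ -> last char: $


BWT = ebaeab$


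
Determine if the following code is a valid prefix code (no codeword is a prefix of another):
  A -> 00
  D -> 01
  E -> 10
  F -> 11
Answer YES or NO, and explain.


Checking each pair (does one codeword prefix another?):
  A='00' vs D='01': no prefix
  A='00' vs E='10': no prefix
  A='00' vs F='11': no prefix
  D='01' vs A='00': no prefix
  D='01' vs E='10': no prefix
  D='01' vs F='11': no prefix
  E='10' vs A='00': no prefix
  E='10' vs D='01': no prefix
  E='10' vs F='11': no prefix
  F='11' vs A='00': no prefix
  F='11' vs D='01': no prefix
  F='11' vs E='10': no prefix
No violation found over all pairs.

YES -- this is a valid prefix code. No codeword is a prefix of any other codeword.


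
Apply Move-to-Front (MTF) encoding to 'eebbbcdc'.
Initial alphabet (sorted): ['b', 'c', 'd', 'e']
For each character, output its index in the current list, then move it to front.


MTF encoding:
'e': index 3 in ['b', 'c', 'd', 'e'] -> ['e', 'b', 'c', 'd']
'e': index 0 in ['e', 'b', 'c', 'd'] -> ['e', 'b', 'c', 'd']
'b': index 1 in ['e', 'b', 'c', 'd'] -> ['b', 'e', 'c', 'd']
'b': index 0 in ['b', 'e', 'c', 'd'] -> ['b', 'e', 'c', 'd']
'b': index 0 in ['b', 'e', 'c', 'd'] -> ['b', 'e', 'c', 'd']
'c': index 2 in ['b', 'e', 'c', 'd'] -> ['c', 'b', 'e', 'd']
'd': index 3 in ['c', 'b', 'e', 'd'] -> ['d', 'c', 'b', 'e']
'c': index 1 in ['d', 'c', 'b', 'e'] -> ['c', 'd', 'b', 'e']


Output: [3, 0, 1, 0, 0, 2, 3, 1]


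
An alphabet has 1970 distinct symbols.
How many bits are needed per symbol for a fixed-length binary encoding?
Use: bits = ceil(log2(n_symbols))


log2(1970) = 10.944
Bracket: 2^10 = 1024 < 1970 <= 2^11 = 2048
So ceil(log2(1970)) = 11

bits = ceil(log2(1970)) = ceil(10.944) = 11 bits


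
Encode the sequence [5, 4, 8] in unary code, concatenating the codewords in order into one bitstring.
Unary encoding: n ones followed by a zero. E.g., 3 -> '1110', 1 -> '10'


Encode each number as n ones followed by a terminating 0:
  5 -> 111110 (6 bits)
  4 -> 11110 (5 bits)
  8 -> 111111110 (9 bits)
Total length = 6 + 5 + 9 = 20 bits.

Unary([5, 4, 8]) = 11111011110111111110 (20 bits)


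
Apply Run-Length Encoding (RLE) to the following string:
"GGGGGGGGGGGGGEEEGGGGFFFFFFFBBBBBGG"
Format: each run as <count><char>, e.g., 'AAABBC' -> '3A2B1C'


Scanning runs left to right:
  i=0: run of 'G' x 13 -> '13G'
  i=13: run of 'E' x 3 -> '3E'
  i=16: run of 'G' x 4 -> '4G'
  i=20: run of 'F' x 7 -> '7F'
  i=27: run of 'B' x 5 -> '5B'
  i=32: run of 'G' x 2 -> '2G'

RLE = 13G3E4G7F5B2G


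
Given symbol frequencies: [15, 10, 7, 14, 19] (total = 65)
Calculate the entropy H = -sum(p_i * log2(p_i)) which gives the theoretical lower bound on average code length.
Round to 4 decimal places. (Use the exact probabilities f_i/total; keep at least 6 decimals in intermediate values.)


Per-symbol terms -p_i * log2(p_i) with p_i = f_i/65:
  p = 15/65 = 0.230769: log2(p) = -2.115477, -p*log2(p) = 0.488187
  p = 10/65 = 0.153846: log2(p) = -2.700440, -p*log2(p) = 0.415452
  p = 7/65 = 0.107692: log2(p) = -3.215013, -p*log2(p) = 0.346232
  p = 14/65 = 0.215385: log2(p) = -2.215013, -p*log2(p) = 0.477080
  p = 19/65 = 0.292308: log2(p) = -1.774440, -p*log2(p) = 0.518683
H = 0.488187 + 0.415452 + 0.346232 + 0.477080 + 0.518683 = 2.245634

H = 2.2456 bits/symbol


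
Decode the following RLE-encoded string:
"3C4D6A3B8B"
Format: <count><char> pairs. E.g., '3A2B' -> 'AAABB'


Expanding each <count><char> pair:
  3C -> 'CCC'
  4D -> 'DDDD'
  6A -> 'AAAAAA'
  3B -> 'BBB'
  8B -> 'BBBBBBBB'

Decoded = CCCDDDDAAAAAABBBBBBBBBBB


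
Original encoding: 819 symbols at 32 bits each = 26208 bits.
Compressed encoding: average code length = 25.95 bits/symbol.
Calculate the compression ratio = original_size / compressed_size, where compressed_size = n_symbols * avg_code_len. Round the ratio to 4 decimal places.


original_size = n_symbols * orig_bits = 819 * 32 = 26208 bits
compressed_size = n_symbols * avg_code_len = 819 * 25.95 = 21253.05 bits
ratio = original_size / compressed_size = 26208 / 21253.05 = 1.2331

Compression ratio = 1.2331


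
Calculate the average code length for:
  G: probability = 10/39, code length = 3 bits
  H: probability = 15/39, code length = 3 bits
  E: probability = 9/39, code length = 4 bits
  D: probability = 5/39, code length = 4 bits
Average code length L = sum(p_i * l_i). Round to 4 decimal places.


Weighted contributions p_i * l_i:
  G: (10/39) * 3 = 30/39
  H: (15/39) * 3 = 45/39
  E: (9/39) * 4 = 36/39
  D: (5/39) * 4 = 20/39
Sum = (30 + 45 + 36 + 20)/39 = 131/39

L = 131/39 = 3.3590 bits/symbol


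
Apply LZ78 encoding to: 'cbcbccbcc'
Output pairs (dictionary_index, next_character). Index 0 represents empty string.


LZ78 encoding steps:
Dictionary: {0: ''}
Step 1: w='' (idx 0), next='c' -> output (0, 'c'), add 'c' as idx 1
Step 2: w='' (idx 0), next='b' -> output (0, 'b'), add 'b' as idx 2
Step 3: w='c' (idx 1), next='b' -> output (1, 'b'), add 'cb' as idx 3
Step 4: w='c' (idx 1), next='c' -> output (1, 'c'), add 'cc' as idx 4
Step 5: w='b' (idx 2), next='c' -> output (2, 'c'), add 'bc' as idx 5
Step 6: w='c' (idx 1), end of input -> output (1, '')


Encoded: [(0, 'c'), (0, 'b'), (1, 'b'), (1, 'c'), (2, 'c'), (1, '')]


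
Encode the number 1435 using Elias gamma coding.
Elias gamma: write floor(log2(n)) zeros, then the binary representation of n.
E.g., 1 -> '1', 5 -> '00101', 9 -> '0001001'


num_bits = floor(log2(1435)) + 1 = 11
leading_zeros = num_bits - 1 = 10
binary(1435) = 10110011011

Elias gamma(1435) = '0000000000' + '10110011011' = 000000000010110011011 (21 bits)


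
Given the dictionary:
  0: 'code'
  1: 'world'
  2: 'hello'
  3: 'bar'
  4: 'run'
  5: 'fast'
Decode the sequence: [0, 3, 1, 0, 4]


Look up each index in the dictionary:
  0 -> 'code'
  3 -> 'bar'
  1 -> 'world'
  0 -> 'code'
  4 -> 'run'

Decoded: "code bar world code run"


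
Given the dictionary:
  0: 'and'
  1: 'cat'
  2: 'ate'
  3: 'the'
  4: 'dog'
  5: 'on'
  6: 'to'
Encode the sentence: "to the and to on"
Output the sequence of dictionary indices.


Look up each word in the dictionary:
  'to' -> 6
  'the' -> 3
  'and' -> 0
  'to' -> 6
  'on' -> 5

Encoded: [6, 3, 0, 6, 5]


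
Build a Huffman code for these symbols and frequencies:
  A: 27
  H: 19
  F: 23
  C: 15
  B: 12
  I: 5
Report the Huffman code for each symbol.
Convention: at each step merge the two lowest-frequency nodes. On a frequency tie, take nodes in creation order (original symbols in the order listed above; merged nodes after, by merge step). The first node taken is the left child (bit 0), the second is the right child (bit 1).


Huffman tree construction:
Step 1: Merge I(5) + B(12) = 17
Step 2: Merge C(15) + (I+B)(17) = 32
Step 3: Merge H(19) + F(23) = 42
Step 4: Merge A(27) + (C+(I+B))(32) = 59
Step 5: Merge (H+F)(42) + (A+(C+(I+B)))(59) = 101
Read each symbol's code off the tree from the root (left child = 0, right child = 1).

Codes:
  A: 10 (length 2)
  H: 00 (length 2)
  F: 01 (length 2)
  C: 110 (length 3)
  B: 1111 (length 4)
  I: 1110 (length 4)
Average code length: 251/101 = 2.4851 bits/symbol


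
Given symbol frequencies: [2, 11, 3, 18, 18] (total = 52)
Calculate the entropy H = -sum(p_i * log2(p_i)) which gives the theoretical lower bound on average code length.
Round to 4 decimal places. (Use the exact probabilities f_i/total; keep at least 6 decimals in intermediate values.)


Per-symbol terms -p_i * log2(p_i) with p_i = f_i/52:
  p = 2/52 = 0.038462: log2(p) = -4.700440, -p*log2(p) = 0.180786
  p = 11/52 = 0.211538: log2(p) = -2.241008, -p*log2(p) = 0.474059
  p = 3/52 = 0.057692: log2(p) = -4.115477, -p*log2(p) = 0.237431
  p = 18/52 = 0.346154: log2(p) = -1.530515, -p*log2(p) = 0.529794
  p = 18/52 = 0.346154: log2(p) = -1.530515, -p*log2(p) = 0.529794
H = 0.180786 + 0.474059 + 0.237431 + 0.529794 + 0.529794 = 1.951864

H = 1.9519 bits/symbol


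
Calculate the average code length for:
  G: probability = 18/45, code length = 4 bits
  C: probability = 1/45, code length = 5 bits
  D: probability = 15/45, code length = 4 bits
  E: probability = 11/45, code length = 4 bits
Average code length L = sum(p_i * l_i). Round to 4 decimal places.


Weighted contributions p_i * l_i:
  G: (18/45) * 4 = 72/45
  C: (1/45) * 5 = 5/45
  D: (15/45) * 4 = 60/45
  E: (11/45) * 4 = 44/45
Sum = (72 + 5 + 60 + 44)/45 = 181/45

L = 181/45 = 4.0222 bits/symbol


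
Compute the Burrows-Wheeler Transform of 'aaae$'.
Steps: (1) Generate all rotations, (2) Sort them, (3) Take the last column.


Rotations (sorted):
  0: $aaae -> last char: e
  1: aaae$ -> last char: $
  2: aae$a -> last char: a
  3: ae$aa -> last char: a
  4: e$aaa -> last char: a


BWT = e$aaa


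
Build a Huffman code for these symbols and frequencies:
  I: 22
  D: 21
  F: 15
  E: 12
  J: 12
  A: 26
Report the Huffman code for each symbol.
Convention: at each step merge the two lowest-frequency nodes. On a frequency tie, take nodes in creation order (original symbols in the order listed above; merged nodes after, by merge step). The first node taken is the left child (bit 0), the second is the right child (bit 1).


Huffman tree construction:
Step 1: Merge E(12) + J(12) = 24
Step 2: Merge F(15) + D(21) = 36
Step 3: Merge I(22) + (E+J)(24) = 46
Step 4: Merge A(26) + (F+D)(36) = 62
Step 5: Merge (I+(E+J))(46) + (A+(F+D))(62) = 108
Read each symbol's code off the tree from the root (left child = 0, right child = 1).

Codes:
  I: 00 (length 2)
  D: 111 (length 3)
  F: 110 (length 3)
  E: 010 (length 3)
  J: 011 (length 3)
  A: 10 (length 2)
Average code length: 276/108 = 2.5556 bits/symbol


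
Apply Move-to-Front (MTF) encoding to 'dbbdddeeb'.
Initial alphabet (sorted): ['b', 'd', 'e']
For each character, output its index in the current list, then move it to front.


MTF encoding:
'd': index 1 in ['b', 'd', 'e'] -> ['d', 'b', 'e']
'b': index 1 in ['d', 'b', 'e'] -> ['b', 'd', 'e']
'b': index 0 in ['b', 'd', 'e'] -> ['b', 'd', 'e']
'd': index 1 in ['b', 'd', 'e'] -> ['d', 'b', 'e']
'd': index 0 in ['d', 'b', 'e'] -> ['d', 'b', 'e']
'd': index 0 in ['d', 'b', 'e'] -> ['d', 'b', 'e']
'e': index 2 in ['d', 'b', 'e'] -> ['e', 'd', 'b']
'e': index 0 in ['e', 'd', 'b'] -> ['e', 'd', 'b']
'b': index 2 in ['e', 'd', 'b'] -> ['b', 'e', 'd']


Output: [1, 1, 0, 1, 0, 0, 2, 0, 2]


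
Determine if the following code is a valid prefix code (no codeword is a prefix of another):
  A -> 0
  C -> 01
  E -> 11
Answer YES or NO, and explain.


Checking each pair (does one codeword prefix another?):
  A='0' vs C='01': prefix -- VIOLATION

NO -- this is NOT a valid prefix code. A (0) is a prefix of C (01).


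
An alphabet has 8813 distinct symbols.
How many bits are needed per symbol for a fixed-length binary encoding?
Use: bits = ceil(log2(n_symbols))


log2(8813) = 13.1054
Bracket: 2^13 = 8192 < 8813 <= 2^14 = 16384
So ceil(log2(8813)) = 14

bits = ceil(log2(8813)) = ceil(13.1054) = 14 bits


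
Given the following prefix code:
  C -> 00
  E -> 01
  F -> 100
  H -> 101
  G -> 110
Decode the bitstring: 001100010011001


Decoding step by step:
Bits 00 -> C
Bits 110 -> G
Bits 00 -> C
Bits 100 -> F
Bits 110 -> G
Bits 01 -> E


Decoded message: CGCFGE


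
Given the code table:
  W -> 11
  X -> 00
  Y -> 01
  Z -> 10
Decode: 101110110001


Decoding:
10 -> Z
11 -> W
10 -> Z
11 -> W
00 -> X
01 -> Y


Result: ZWZWXY


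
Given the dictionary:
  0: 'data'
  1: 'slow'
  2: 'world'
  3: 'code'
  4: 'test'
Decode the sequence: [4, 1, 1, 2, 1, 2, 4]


Look up each index in the dictionary:
  4 -> 'test'
  1 -> 'slow'
  1 -> 'slow'
  2 -> 'world'
  1 -> 'slow'
  2 -> 'world'
  4 -> 'test'

Decoded: "test slow slow world slow world test"


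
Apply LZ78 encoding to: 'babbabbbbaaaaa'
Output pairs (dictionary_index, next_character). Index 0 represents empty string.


LZ78 encoding steps:
Dictionary: {0: ''}
Step 1: w='' (idx 0), next='b' -> output (0, 'b'), add 'b' as idx 1
Step 2: w='' (idx 0), next='a' -> output (0, 'a'), add 'a' as idx 2
Step 3: w='b' (idx 1), next='b' -> output (1, 'b'), add 'bb' as idx 3
Step 4: w='a' (idx 2), next='b' -> output (2, 'b'), add 'ab' as idx 4
Step 5: w='bb' (idx 3), next='b' -> output (3, 'b'), add 'bbb' as idx 5
Step 6: w='a' (idx 2), next='a' -> output (2, 'a'), add 'aa' as idx 6
Step 7: w='aa' (idx 6), next='a' -> output (6, 'a'), add 'aaa' as idx 7


Encoded: [(0, 'b'), (0, 'a'), (1, 'b'), (2, 'b'), (3, 'b'), (2, 'a'), (6, 'a')]


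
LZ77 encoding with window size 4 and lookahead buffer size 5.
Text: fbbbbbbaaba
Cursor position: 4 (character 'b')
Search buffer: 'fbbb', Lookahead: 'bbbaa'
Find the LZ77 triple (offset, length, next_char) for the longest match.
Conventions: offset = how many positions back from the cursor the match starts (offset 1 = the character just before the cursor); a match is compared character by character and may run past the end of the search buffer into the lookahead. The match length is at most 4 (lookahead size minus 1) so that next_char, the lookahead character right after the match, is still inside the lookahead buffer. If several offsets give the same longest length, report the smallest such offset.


Try each offset into the search buffer:
  offset=1 (pos 3, char 'b'): match length 3
  offset=2 (pos 2, char 'b'): match length 3
  offset=3 (pos 1, char 'b'): match length 3
  offset=4 (pos 0, char 'f'): match length 0
Longest match has length 3, found at offsets 1, 2, 3; take the smallest, offset 1.
next_char = character at position 4 + 3 = 7 -> 'a'

Best match: offset=1, length=3 (matching 'bbb' starting at position 3)
LZ77 triple: (1, 3, 'a')


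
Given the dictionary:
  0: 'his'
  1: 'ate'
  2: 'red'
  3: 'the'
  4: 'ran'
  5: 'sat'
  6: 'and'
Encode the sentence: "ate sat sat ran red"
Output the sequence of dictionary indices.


Look up each word in the dictionary:
  'ate' -> 1
  'sat' -> 5
  'sat' -> 5
  'ran' -> 4
  'red' -> 2

Encoded: [1, 5, 5, 4, 2]


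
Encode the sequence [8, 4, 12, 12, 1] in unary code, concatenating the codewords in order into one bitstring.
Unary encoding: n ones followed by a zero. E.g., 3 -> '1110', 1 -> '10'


Encode each number as n ones followed by a terminating 0:
  8 -> 111111110 (9 bits)
  4 -> 11110 (5 bits)
  12 -> 1111111111110 (13 bits)
  12 -> 1111111111110 (13 bits)
  1 -> 10 (2 bits)
Total length = 9 + 5 + 13 + 13 + 2 = 42 bits.

Unary([8, 4, 12, 12, 1]) = 111111110111101111111111110111111111111010 (42 bits)


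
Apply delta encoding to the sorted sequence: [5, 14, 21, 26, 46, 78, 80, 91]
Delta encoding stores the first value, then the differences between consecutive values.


First value: 5
Deltas:
  14 - 5 = 9
  21 - 14 = 7
  26 - 21 = 5
  46 - 26 = 20
  78 - 46 = 32
  80 - 78 = 2
  91 - 80 = 11


Delta encoded: [5, 9, 7, 5, 20, 32, 2, 11]


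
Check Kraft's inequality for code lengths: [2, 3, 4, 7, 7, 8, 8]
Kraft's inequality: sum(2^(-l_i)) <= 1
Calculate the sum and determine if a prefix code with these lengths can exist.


Sum = 2^(-2) + 2^(-3) + 2^(-4) + 2^(-7) + 2^(-7) + 2^(-8) + 2^(-8)
    = 0.25 + 0.125 + 0.0625 + 0.0078125 + 0.0078125 + 0.00390625 + 0.00390625
    = 118/256 = 0.4609375
Since 0.4609375 <= 1, Kraft's inequality IS satisfied.
A prefix code with these lengths CAN exist.

Kraft sum = 0.4609375. Satisfied.


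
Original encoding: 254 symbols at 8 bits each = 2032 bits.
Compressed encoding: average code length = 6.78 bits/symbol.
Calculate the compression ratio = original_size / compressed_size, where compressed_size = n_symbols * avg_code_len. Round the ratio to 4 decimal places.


original_size = n_symbols * orig_bits = 254 * 8 = 2032 bits
compressed_size = n_symbols * avg_code_len = 254 * 6.78 = 1722.12 bits
ratio = original_size / compressed_size = 2032 / 1722.12 = 1.1799

Compression ratio = 1.1799


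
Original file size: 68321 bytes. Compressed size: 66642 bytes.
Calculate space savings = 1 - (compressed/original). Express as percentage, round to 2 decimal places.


ratio = compressed/original = 66642/68321 = 0.975425
savings = 1 - ratio = 1 - 0.975425 = 0.024575
as a percentage: 0.024575 * 100 = 2.46%

Space savings = 1 - 66642/68321 = 2.46%


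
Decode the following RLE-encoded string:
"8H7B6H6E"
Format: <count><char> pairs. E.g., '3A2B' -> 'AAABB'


Expanding each <count><char> pair:
  8H -> 'HHHHHHHH'
  7B -> 'BBBBBBB'
  6H -> 'HHHHHH'
  6E -> 'EEEEEE'

Decoded = HHHHHHHHBBBBBBBHHHHHHEEEEEE


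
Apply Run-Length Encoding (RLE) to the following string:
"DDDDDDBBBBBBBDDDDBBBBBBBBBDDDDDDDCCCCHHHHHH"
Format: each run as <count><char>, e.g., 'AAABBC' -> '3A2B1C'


Scanning runs left to right:
  i=0: run of 'D' x 6 -> '6D'
  i=6: run of 'B' x 7 -> '7B'
  i=13: run of 'D' x 4 -> '4D'
  i=17: run of 'B' x 9 -> '9B'
  i=26: run of 'D' x 7 -> '7D'
  i=33: run of 'C' x 4 -> '4C'
  i=37: run of 'H' x 6 -> '6H'

RLE = 6D7B4D9B7D4C6H


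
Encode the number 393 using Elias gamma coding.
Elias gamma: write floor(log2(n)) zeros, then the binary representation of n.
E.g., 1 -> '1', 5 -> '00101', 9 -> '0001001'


num_bits = floor(log2(393)) + 1 = 9
leading_zeros = num_bits - 1 = 8
binary(393) = 110001001

Elias gamma(393) = '00000000' + '110001001' = 00000000110001001 (17 bits)


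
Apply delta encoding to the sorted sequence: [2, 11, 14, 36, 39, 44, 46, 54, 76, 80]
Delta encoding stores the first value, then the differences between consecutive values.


First value: 2
Deltas:
  11 - 2 = 9
  14 - 11 = 3
  36 - 14 = 22
  39 - 36 = 3
  44 - 39 = 5
  46 - 44 = 2
  54 - 46 = 8
  76 - 54 = 22
  80 - 76 = 4


Delta encoded: [2, 9, 3, 22, 3, 5, 2, 8, 22, 4]


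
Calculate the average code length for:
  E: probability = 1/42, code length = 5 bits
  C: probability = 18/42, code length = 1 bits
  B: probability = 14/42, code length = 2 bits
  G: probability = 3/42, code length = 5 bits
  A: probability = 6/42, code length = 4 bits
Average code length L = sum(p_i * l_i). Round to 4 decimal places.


Weighted contributions p_i * l_i:
  E: (1/42) * 5 = 5/42
  C: (18/42) * 1 = 18/42
  B: (14/42) * 2 = 28/42
  G: (3/42) * 5 = 15/42
  A: (6/42) * 4 = 24/42
Sum = (5 + 18 + 28 + 15 + 24)/42 = 90/42

L = 90/42 = 2.1429 bits/symbol


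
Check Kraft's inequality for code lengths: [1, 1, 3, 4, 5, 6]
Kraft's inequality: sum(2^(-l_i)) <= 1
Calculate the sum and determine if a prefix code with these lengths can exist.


Sum = 2^(-1) + 2^(-1) + 2^(-3) + 2^(-4) + 2^(-5) + 2^(-6)
    = 0.5 + 0.5 + 0.125 + 0.0625 + 0.03125 + 0.015625
    = 79/64 = 1.234375
Since 1.234375 > 1, Kraft's inequality is NOT satisfied.
A prefix code with these lengths CANNOT exist.

Kraft sum = 1.234375. Not satisfied.


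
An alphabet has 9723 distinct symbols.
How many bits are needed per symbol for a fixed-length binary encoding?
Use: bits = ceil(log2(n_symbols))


log2(9723) = 13.2472
Bracket: 2^13 = 8192 < 9723 <= 2^14 = 16384
So ceil(log2(9723)) = 14

bits = ceil(log2(9723)) = ceil(13.2472) = 14 bits


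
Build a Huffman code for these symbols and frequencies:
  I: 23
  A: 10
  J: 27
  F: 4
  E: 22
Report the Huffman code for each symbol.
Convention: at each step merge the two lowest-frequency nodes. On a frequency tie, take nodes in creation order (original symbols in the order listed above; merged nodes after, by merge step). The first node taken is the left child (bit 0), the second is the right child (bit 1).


Huffman tree construction:
Step 1: Merge F(4) + A(10) = 14
Step 2: Merge (F+A)(14) + E(22) = 36
Step 3: Merge I(23) + J(27) = 50
Step 4: Merge ((F+A)+E)(36) + (I+J)(50) = 86
Read each symbol's code off the tree from the root (left child = 0, right child = 1).

Codes:
  I: 10 (length 2)
  A: 001 (length 3)
  J: 11 (length 2)
  F: 000 (length 3)
  E: 01 (length 2)
Average code length: 186/86 = 2.1628 bits/symbol


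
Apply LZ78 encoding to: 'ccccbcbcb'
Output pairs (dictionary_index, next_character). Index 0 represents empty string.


LZ78 encoding steps:
Dictionary: {0: ''}
Step 1: w='' (idx 0), next='c' -> output (0, 'c'), add 'c' as idx 1
Step 2: w='c' (idx 1), next='c' -> output (1, 'c'), add 'cc' as idx 2
Step 3: w='c' (idx 1), next='b' -> output (1, 'b'), add 'cb' as idx 3
Step 4: w='cb' (idx 3), next='c' -> output (3, 'c'), add 'cbc' as idx 4
Step 5: w='' (idx 0), next='b' -> output (0, 'b'), add 'b' as idx 5


Encoded: [(0, 'c'), (1, 'c'), (1, 'b'), (3, 'c'), (0, 'b')]


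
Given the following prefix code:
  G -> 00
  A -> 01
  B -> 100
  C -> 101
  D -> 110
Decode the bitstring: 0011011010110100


Decoding step by step:
Bits 00 -> G
Bits 110 -> D
Bits 110 -> D
Bits 101 -> C
Bits 101 -> C
Bits 00 -> G


Decoded message: GDDCCG


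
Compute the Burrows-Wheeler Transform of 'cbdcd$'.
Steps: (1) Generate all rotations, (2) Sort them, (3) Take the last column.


Rotations (sorted):
  0: $cbdcd -> last char: d
  1: bdcd$c -> last char: c
  2: cbdcd$ -> last char: $
  3: cd$cbd -> last char: d
  4: d$cbdc -> last char: c
  5: dcd$cb -> last char: b


BWT = dc$dcb


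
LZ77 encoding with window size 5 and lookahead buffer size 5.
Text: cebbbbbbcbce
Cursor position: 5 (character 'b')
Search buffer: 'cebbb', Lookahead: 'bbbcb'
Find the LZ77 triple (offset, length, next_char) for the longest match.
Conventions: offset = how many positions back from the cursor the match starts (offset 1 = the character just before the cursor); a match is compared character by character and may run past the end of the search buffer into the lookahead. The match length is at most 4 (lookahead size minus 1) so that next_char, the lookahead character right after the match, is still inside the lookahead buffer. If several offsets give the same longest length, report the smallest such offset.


Try each offset into the search buffer:
  offset=1 (pos 4, char 'b'): match length 3
  offset=2 (pos 3, char 'b'): match length 3
  offset=3 (pos 2, char 'b'): match length 3
  offset=4 (pos 1, char 'e'): match length 0
  offset=5 (pos 0, char 'c'): match length 0
Longest match has length 3, found at offsets 1, 2, 3; take the smallest, offset 1.
next_char = character at position 5 + 3 = 8 -> 'c'

Best match: offset=1, length=3 (matching 'bbb' starting at position 4)
LZ77 triple: (1, 3, 'c')


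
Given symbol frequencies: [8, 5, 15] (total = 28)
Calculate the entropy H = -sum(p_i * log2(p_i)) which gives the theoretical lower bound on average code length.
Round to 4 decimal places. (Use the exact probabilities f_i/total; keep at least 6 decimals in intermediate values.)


Per-symbol terms -p_i * log2(p_i) with p_i = f_i/28:
  p = 8/28 = 0.285714: log2(p) = -1.807355, -p*log2(p) = 0.516387
  p = 5/28 = 0.178571: log2(p) = -2.485427, -p*log2(p) = 0.443826
  p = 15/28 = 0.535714: log2(p) = -0.900464, -p*log2(p) = 0.482392
H = 0.516387 + 0.443826 + 0.482392 = 1.442605

H = 1.4426 bits/symbol


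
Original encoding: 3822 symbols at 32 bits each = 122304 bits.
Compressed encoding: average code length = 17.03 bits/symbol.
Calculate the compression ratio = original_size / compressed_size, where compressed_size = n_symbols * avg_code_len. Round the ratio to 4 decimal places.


original_size = n_symbols * orig_bits = 3822 * 32 = 122304 bits
compressed_size = n_symbols * avg_code_len = 3822 * 17.03 = 65088.66 bits
ratio = original_size / compressed_size = 122304 / 65088.66 = 1.879

Compression ratio = 1.879


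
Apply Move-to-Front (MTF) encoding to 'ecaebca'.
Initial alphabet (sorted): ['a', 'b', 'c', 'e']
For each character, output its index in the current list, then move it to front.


MTF encoding:
'e': index 3 in ['a', 'b', 'c', 'e'] -> ['e', 'a', 'b', 'c']
'c': index 3 in ['e', 'a', 'b', 'c'] -> ['c', 'e', 'a', 'b']
'a': index 2 in ['c', 'e', 'a', 'b'] -> ['a', 'c', 'e', 'b']
'e': index 2 in ['a', 'c', 'e', 'b'] -> ['e', 'a', 'c', 'b']
'b': index 3 in ['e', 'a', 'c', 'b'] -> ['b', 'e', 'a', 'c']
'c': index 3 in ['b', 'e', 'a', 'c'] -> ['c', 'b', 'e', 'a']
'a': index 3 in ['c', 'b', 'e', 'a'] -> ['a', 'c', 'b', 'e']


Output: [3, 3, 2, 2, 3, 3, 3]
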